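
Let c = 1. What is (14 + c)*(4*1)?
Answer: 60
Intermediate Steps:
(14 + c)*(4*1) = (14 + 1)*(4*1) = 15*4 = 60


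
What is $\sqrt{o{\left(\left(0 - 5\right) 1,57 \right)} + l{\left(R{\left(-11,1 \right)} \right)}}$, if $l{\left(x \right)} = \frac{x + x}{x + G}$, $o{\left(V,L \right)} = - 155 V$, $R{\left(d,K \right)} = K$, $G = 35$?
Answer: $\frac{\sqrt{27902}}{6} \approx 27.84$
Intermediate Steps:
$l{\left(x \right)} = \frac{2 x}{35 + x}$ ($l{\left(x \right)} = \frac{x + x}{x + 35} = \frac{2 x}{35 + x}$)
$\sqrt{o{\left(\left(0 - 5\right) 1,57 \right)} + l{\left(R{\left(-11,1 \right)} \right)}} = \sqrt{- 155 \left(0 - 5\right) 1 + 2 \cdot 1 \frac{1}{35 + 1}} = \sqrt{- 155 \left(\left(-5\right) 1\right) + 2 \cdot 1 \cdot \frac{1}{36}} = \sqrt{\left(-155\right) \left(-5\right) + 2 \cdot 1 \cdot \frac{1}{36}} = \sqrt{775 + \frac{1}{18}} = \sqrt{\frac{13951}{18}} = \frac{\sqrt{27902}}{6}$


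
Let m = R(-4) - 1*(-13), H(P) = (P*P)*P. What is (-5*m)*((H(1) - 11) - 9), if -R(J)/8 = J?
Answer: 4275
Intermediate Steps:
R(J) = -8*J
H(P) = P³ (H(P) = P²*P = P³)
m = 45 (m = -8*(-4) - 1*(-13) = 32 + 13 = 45)
(-5*m)*((H(1) - 11) - 9) = (-5*45)*((1³ - 11) - 9) = -225*((1 - 11) - 9) = -225*(-10 - 9) = -225*(-19) = 4275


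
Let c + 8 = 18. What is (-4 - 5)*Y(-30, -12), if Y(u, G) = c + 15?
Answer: -225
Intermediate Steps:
c = 10 (c = -8 + 18 = 10)
Y(u, G) = 25 (Y(u, G) = 10 + 15 = 25)
(-4 - 5)*Y(-30, -12) = (-4 - 5)*25 = -9*25 = -225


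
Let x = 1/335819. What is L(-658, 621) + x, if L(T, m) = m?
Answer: 208543600/335819 ≈ 621.00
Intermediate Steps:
x = 1/335819 ≈ 2.9778e-6
L(-658, 621) + x = 621 + 1/335819 = 208543600/335819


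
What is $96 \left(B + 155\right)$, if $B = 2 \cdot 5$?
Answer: $15840$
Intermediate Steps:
$B = 10$
$96 \left(B + 155\right) = 96 \left(10 + 155\right) = 96 \cdot 165 = 15840$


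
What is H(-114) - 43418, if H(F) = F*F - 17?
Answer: -30439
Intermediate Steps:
H(F) = -17 + F**2 (H(F) = F**2 - 17 = -17 + F**2)
H(-114) - 43418 = (-17 + (-114)**2) - 43418 = (-17 + 12996) - 43418 = 12979 - 43418 = -30439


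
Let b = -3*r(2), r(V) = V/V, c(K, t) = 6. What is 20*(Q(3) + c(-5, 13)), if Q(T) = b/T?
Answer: 100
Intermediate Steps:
r(V) = 1
b = -3 (b = -3*1 = -3)
Q(T) = -3/T
20*(Q(3) + c(-5, 13)) = 20*(-3/3 + 6) = 20*(-3*⅓ + 6) = 20*(-1 + 6) = 20*5 = 100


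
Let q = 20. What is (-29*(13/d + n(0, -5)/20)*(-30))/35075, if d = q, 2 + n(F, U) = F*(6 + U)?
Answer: 957/70150 ≈ 0.013642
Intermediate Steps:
n(F, U) = -2 + F*(6 + U)
d = 20
(-29*(13/d + n(0, -5)/20)*(-30))/35075 = (-29*(13/20 + (-2 + 6*0 + 0*(-5))/20)*(-30))/35075 = (-29*(13*(1/20) + (-2 + 0 + 0)*(1/20))*(-30))*(1/35075) = (-29*(13/20 - 2*1/20)*(-30))*(1/35075) = (-29*(13/20 - ⅒)*(-30))*(1/35075) = (-29*11/20*(-30))*(1/35075) = -319/20*(-30)*(1/35075) = (957/2)*(1/35075) = 957/70150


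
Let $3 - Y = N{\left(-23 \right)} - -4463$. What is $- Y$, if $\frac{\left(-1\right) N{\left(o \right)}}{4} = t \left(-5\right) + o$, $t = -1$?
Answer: $4532$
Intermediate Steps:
$N{\left(o \right)} = -20 - 4 o$ ($N{\left(o \right)} = - 4 \left(\left(-1\right) \left(-5\right) + o\right) = - 4 \left(5 + o\right) = -20 - 4 o$)
$Y = -4532$ ($Y = 3 - \left(\left(-20 - -92\right) - -4463\right) = 3 - \left(\left(-20 + 92\right) + 4463\right) = 3 - \left(72 + 4463\right) = 3 - 4535 = -4532$)
$- Y = \left(-1\right) \left(-4532\right) = 4532$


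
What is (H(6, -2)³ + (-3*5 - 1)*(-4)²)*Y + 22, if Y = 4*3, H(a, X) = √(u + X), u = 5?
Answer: -3050 + 36*√3 ≈ -2987.6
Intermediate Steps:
H(a, X) = √(5 + X)
Y = 12
(H(6, -2)³ + (-3*5 - 1)*(-4)²)*Y + 22 = ((√(5 - 2))³ + (-3*5 - 1)*(-4)²)*12 + 22 = ((√3)³ + (-15 - 1)*16)*12 + 22 = (3*√3 - 16*16)*12 + 22 = (3*√3 - 256)*12 + 22 = (-256 + 3*√3)*12 + 22 = (-3072 + 36*√3) + 22 = -3050 + 36*√3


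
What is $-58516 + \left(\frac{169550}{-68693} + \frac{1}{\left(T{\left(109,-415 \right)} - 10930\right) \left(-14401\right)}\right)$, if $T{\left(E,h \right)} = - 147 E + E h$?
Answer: $- \frac{4178910723558778851}{71411826899884} \approx -58518.0$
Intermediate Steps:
$-58516 + \left(\frac{169550}{-68693} + \frac{1}{\left(T{\left(109,-415 \right)} - 10930\right) \left(-14401\right)}\right) = -58516 + \left(\frac{169550}{-68693} + \frac{1}{\left(109 \left(-147 - 415\right) - 10930\right) \left(-14401\right)}\right) = -58516 + \left(169550 \left(- \frac{1}{68693}\right) + \frac{1}{109 \left(-562\right) + \left(-101820 + 90890\right)} \left(- \frac{1}{14401}\right)\right) = -58516 - \left(\frac{169550}{68693} - \frac{1}{-61258 - 10930} \left(- \frac{1}{14401}\right)\right) = -58516 - \left(\frac{169550}{68693} - \frac{1}{-72188} \left(- \frac{1}{14401}\right)\right) = -58516 - \frac{176260685166707}{71411826899884} = - \frac{4178910723558778851}{71411826899884}$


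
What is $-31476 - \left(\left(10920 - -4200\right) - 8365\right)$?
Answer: $-38231$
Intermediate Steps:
$-31476 - \left(\left(10920 - -4200\right) - 8365\right) = -31476 - \left(\left(10920 + 4200\right) - 8365\right) = -31476 - \left(15120 - 8365\right) = -31476 - 6755 = -38231$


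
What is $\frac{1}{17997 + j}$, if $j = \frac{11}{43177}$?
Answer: $\frac{43177}{777056480} \approx 5.5565 \cdot 10^{-5}$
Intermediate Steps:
$j = \frac{11}{43177}$ ($j = 11 \cdot \frac{1}{43177} = \frac{11}{43177} \approx 0.00025477$)
$\frac{1}{17997 + j} = \frac{1}{17997 + \frac{11}{43177}} = \frac{1}{\frac{777056480}{43177}} = \frac{43177}{777056480}$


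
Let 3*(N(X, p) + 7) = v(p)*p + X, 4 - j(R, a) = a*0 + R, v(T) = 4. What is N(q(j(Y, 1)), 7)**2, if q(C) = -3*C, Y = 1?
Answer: 4/9 ≈ 0.44444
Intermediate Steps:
j(R, a) = 4 - R (j(R, a) = 4 - (a*0 + R) = 4 - (0 + R) = 4 - R)
N(X, p) = -7 + X/3 + 4*p/3 (N(X, p) = -7 + (4*p + X)/3 = -7 + (X + 4*p)/3 = -7 + (X/3 + 4*p/3) = -7 + X/3 + 4*p/3)
N(q(j(Y, 1)), 7)**2 = (-7 + (-3*(4 - 1*1))/3 + (4/3)*7)**2 = (-7 + (-3*(4 - 1))/3 + 28/3)**2 = (-7 + (-3*3)/3 + 28/3)**2 = (-7 + (1/3)*(-9) + 28/3)**2 = (-7 - 3 + 28/3)**2 = (-2/3)**2 = 4/9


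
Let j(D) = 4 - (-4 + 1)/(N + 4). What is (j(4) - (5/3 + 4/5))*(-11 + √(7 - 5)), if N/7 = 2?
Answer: -187/10 + 17*√2/10 ≈ -16.296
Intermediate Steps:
N = 14 (N = 7*2 = 14)
j(D) = 25/6 (j(D) = 4 - (-4 + 1)/(14 + 4) = 4 - (-3)/18 = 4 - 1*(-⅙) = 4 + ⅙ = 25/6)
(j(4) - (5/3 + 4/5))*(-11 + √(7 - 5)) = (25/6 - (5/3 + 4/5))*(-11 + √(7 - 5)) = (25/6 - (5*(⅓) + 4*(⅕)))*(-11 + √2) = (25/6 - (5/3 + ⅘))*(-11 + √2) = (25/6 - 1*37/15)*(-11 + √2) = (25/6 - 37/15)*(-11 + √2) = 17*(-11 + √2)/10 = -187/10 + 17*√2/10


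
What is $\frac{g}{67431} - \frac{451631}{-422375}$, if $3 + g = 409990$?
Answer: $\frac{203622189086}{28481168625} \approx 7.1494$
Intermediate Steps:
$g = 409987$ ($g = -3 + 409990 = 409987$)
$\frac{g}{67431} - \frac{451631}{-422375} = \frac{409987}{67431} - \frac{451631}{-422375} = 409987 \cdot \frac{1}{67431} - - \frac{451631}{422375} = \frac{409987}{67431} + \frac{451631}{422375} = \frac{203622189086}{28481168625}$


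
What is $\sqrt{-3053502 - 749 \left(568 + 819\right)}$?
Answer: $i \sqrt{4092365} \approx 2023.0 i$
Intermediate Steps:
$\sqrt{-3053502 - 749 \left(568 + 819\right)} = \sqrt{-3053502 - 1038863} = \sqrt{-4092365} = i \sqrt{4092365}$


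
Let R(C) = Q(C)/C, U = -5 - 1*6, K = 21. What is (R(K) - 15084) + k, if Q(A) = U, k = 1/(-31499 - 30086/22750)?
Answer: -16215086336725/1074948504 ≈ -15085.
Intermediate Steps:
U = -11 (U = -5 - 6 = -11)
k = -1625/51188024 (k = 1/(-31499 - 30086*1/22750) = 1/(-31499 - 2149/1625) = 1/(-51188024/1625) = -1625/51188024 ≈ -3.1746e-5)
Q(A) = -11
R(C) = -11/C
(R(K) - 15084) + k = (-11/21 - 15084) - 1625/51188024 = -316775/21 - 1625/51188024 = -16215086336725/1074948504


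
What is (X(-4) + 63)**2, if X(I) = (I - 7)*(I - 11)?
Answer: 51984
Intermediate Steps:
X(I) = (-11 + I)*(-7 + I) (X(I) = (-7 + I)*(-11 + I) = (-11 + I)*(-7 + I))
(X(-4) + 63)**2 = ((77 + (-4)**2 - 18*(-4)) + 63)**2 = ((77 + 16 + 72) + 63)**2 = (165 + 63)**2 = 228**2 = 51984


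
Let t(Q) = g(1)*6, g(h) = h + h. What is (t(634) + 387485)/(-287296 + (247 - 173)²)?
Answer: -35227/25620 ≈ -1.3750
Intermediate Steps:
g(h) = 2*h
t(Q) = 12 (t(Q) = (2*1)*6 = 2*6 = 12)
(t(634) + 387485)/(-287296 + (247 - 173)²) = (12 + 387485)/(-287296 + (247 - 173)²) = 387497/(-287296 + 74²) = 387497/(-287296 + 5476) = 387497/(-281820) = 387497*(-1/281820) = -35227/25620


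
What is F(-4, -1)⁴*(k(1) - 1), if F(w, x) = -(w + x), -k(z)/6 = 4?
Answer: -15625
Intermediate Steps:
k(z) = -24 (k(z) = -6*4 = -24)
F(w, x) = -w - x
F(-4, -1)⁴*(k(1) - 1) = (-1*(-4) - 1*(-1))⁴*(-24 - 1) = (4 + 1)⁴*(-25) = 5⁴*(-25) = 625*(-25) = -15625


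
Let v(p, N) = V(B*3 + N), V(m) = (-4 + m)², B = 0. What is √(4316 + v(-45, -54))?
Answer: 16*√30 ≈ 87.636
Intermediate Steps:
v(p, N) = (-4 + N)² (v(p, N) = (-4 + (0*3 + N))² = (-4 + (0 + N))² = (-4 + N)²)
√(4316 + v(-45, -54)) = √(4316 + (-4 - 54)²) = √(4316 + (-58)²) = √(4316 + 3364) = √7680 = 16*√30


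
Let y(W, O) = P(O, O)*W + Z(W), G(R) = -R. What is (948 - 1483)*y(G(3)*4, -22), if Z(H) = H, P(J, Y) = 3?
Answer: 25680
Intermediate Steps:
y(W, O) = 4*W (y(W, O) = 3*W + W = 4*W)
(948 - 1483)*y(G(3)*4, -22) = (948 - 1483)*(4*(-1*3*4)) = -2140*(-3*4) = -2140*(-12) = -535*(-48) = 25680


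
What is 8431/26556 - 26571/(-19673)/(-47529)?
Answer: 291948144513/919661836276 ≈ 0.31745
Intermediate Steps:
8431/26556 - 26571/(-19673)/(-47529) = 8431*(1/26556) - 26571*(-1/19673)*(-1/47529) = 8431/26556 + (26571/19673)*(-1/47529) = 8431/26556 - 8857/311679339 = 291948144513/919661836276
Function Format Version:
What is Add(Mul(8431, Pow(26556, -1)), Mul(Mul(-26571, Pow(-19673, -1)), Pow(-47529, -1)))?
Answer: Rational(291948144513, 919661836276) ≈ 0.31745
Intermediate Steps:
Add(Mul(8431, Pow(26556, -1)), Mul(Mul(-26571, Pow(-19673, -1)), Pow(-47529, -1))) = Add(Mul(8431, Rational(1, 26556)), Mul(Mul(-26571, Rational(-1, 19673)), Rational(-1, 47529))) = Add(Rational(8431, 26556), Mul(Rational(26571, 19673), Rational(-1, 47529))) = Add(Rational(8431, 26556), Rational(-8857, 311679339)) = Rational(291948144513, 919661836276)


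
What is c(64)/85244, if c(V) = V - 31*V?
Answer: -480/21311 ≈ -0.022524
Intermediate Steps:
c(V) = -30*V
c(64)/85244 = -30*64/85244 = -1920*1/85244 = -480/21311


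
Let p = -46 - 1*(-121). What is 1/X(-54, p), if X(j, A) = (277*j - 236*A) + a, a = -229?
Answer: -1/32887 ≈ -3.0407e-5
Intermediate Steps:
p = 75 (p = -46 + 121 = 75)
X(j, A) = -229 - 236*A + 277*j (X(j, A) = (277*j - 236*A) - 229 = (-236*A + 277*j) - 229 = -229 - 236*A + 277*j)
1/X(-54, p) = 1/(-229 - 236*75 + 277*(-54)) = 1/(-229 - 17700 - 14958) = 1/(-32887) = -1/32887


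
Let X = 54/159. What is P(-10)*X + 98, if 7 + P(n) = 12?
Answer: 5284/53 ≈ 99.698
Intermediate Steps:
P(n) = 5 (P(n) = -7 + 12 = 5)
X = 18/53 (X = 54*(1/159) = 18/53 ≈ 0.33962)
P(-10)*X + 98 = 5*(18/53) + 98 = 90/53 + 98 = 5284/53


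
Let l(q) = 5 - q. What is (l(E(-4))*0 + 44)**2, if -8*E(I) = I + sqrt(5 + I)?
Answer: 1936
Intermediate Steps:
E(I) = -I/8 - sqrt(5 + I)/8 (E(I) = -(I + sqrt(5 + I))/8 = -I/8 - sqrt(5 + I)/8)
(l(E(-4))*0 + 44)**2 = ((5 - (-1/8*(-4) - sqrt(5 - 4)/8))*0 + 44)**2 = ((5 - (1/2 - sqrt(1)/8))*0 + 44)**2 = ((5 - (1/2 - 1/8*1))*0 + 44)**2 = ((5 - (1/2 - 1/8))*0 + 44)**2 = ((5 - 1*3/8)*0 + 44)**2 = ((5 - 3/8)*0 + 44)**2 = ((37/8)*0 + 44)**2 = (0 + 44)**2 = 44**2 = 1936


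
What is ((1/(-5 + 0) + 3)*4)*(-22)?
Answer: -1232/5 ≈ -246.40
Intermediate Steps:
((1/(-5 + 0) + 3)*4)*(-22) = ((1/(-5) + 3)*4)*(-22) = ((-⅕ + 3)*4)*(-22) = ((14/5)*4)*(-22) = (56/5)*(-22) = -1232/5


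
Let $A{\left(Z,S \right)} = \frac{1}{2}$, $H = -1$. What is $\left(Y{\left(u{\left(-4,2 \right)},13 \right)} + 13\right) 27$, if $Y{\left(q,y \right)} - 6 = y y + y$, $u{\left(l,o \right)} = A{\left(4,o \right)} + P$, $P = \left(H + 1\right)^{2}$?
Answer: $5427$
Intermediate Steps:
$A{\left(Z,S \right)} = \frac{1}{2}$
$P = 0$ ($P = \left(-1 + 1\right)^{2} = 0^{2} = 0$)
$u{\left(l,o \right)} = \frac{1}{2}$ ($u{\left(l,o \right)} = \frac{1}{2} + 0 = \frac{1}{2}$)
$Y{\left(q,y \right)} = 6 + y + y^{2}$ ($Y{\left(q,y \right)} = 6 + \left(y y + y\right) = 6 + \left(y^{2} + y\right) = 6 + \left(y + y^{2}\right) = 6 + y + y^{2}$)
$\left(Y{\left(u{\left(-4,2 \right)},13 \right)} + 13\right) 27 = \left(\left(6 + 13 + 13^{2}\right) + 13\right) 27 = \left(\left(6 + 13 + 169\right) + 13\right) 27 = \left(188 + 13\right) 27 = 201 \cdot 27 = 5427$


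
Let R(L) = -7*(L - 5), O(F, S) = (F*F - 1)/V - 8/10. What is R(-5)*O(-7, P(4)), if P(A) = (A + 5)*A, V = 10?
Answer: 280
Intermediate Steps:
P(A) = A*(5 + A) (P(A) = (5 + A)*A = A*(5 + A))
O(F, S) = -9/10 + F²/10 (O(F, S) = (F*F - 1)/10 - 8/10 = (F² - 1)*(⅒) - 8*⅒ = (-1 + F²)*(⅒) - ⅘ = (-⅒ + F²/10) - ⅘ = -9/10 + F²/10)
R(L) = 35 - 7*L (R(L) = -7*(-5 + L) = 35 - 7*L)
R(-5)*O(-7, P(4)) = (35 - 7*(-5))*(-9/10 + (⅒)*(-7)²) = (35 + 35)*(-9/10 + (⅒)*49) = 70*(-9/10 + 49/10) = 70*4 = 280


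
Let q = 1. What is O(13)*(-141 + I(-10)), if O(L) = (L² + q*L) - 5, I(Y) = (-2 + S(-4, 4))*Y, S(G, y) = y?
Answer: -28497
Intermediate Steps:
I(Y) = 2*Y (I(Y) = (-2 + 4)*Y = 2*Y)
O(L) = -5 + L + L² (O(L) = (L² + 1*L) - 5 = (L² + L) - 5 = (L + L²) - 5 = -5 + L + L²)
O(13)*(-141 + I(-10)) = (-5 + 13 + 13²)*(-141 + 2*(-10)) = (-5 + 13 + 169)*(-141 - 20) = 177*(-161) = -28497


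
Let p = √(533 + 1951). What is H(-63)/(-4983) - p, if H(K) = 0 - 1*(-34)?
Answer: -34/4983 - 6*√69 ≈ -49.847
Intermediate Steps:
H(K) = 34 (H(K) = 0 + 34 = 34)
p = 6*√69 (p = √2484 = 6*√69 ≈ 49.840)
H(-63)/(-4983) - p = 34/(-4983) - 6*√69 = 34*(-1/4983) - 6*√69 = -34/4983 - 6*√69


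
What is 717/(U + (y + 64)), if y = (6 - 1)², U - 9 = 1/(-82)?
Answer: 58794/8035 ≈ 7.3172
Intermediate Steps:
U = 737/82 (U = 9 + 1/(-82) = 9 - 1/82 = 737/82 ≈ 8.9878)
y = 25 (y = 5² = 25)
717/(U + (y + 64)) = 717/(737/82 + (25 + 64)) = 717/(737/82 + 89) = 717/(8035/82) = 717*(82/8035) = 58794/8035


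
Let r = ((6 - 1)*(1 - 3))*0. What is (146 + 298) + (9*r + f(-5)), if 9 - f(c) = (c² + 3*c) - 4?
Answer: 447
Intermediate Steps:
f(c) = 13 - c² - 3*c (f(c) = 9 - ((c² + 3*c) - 4) = 9 - (-4 + c² + 3*c) = 9 + (4 - c² - 3*c) = 13 - c² - 3*c)
r = 0 (r = (5*(-2))*0 = -10*0 = 0)
(146 + 298) + (9*r + f(-5)) = (146 + 298) + (9*0 + (13 - 1*(-5)² - 3*(-5))) = 444 + (0 + (13 - 1*25 + 15)) = 444 + (0 + (13 - 25 + 15)) = 444 + (0 + 3) = 444 + 3 = 447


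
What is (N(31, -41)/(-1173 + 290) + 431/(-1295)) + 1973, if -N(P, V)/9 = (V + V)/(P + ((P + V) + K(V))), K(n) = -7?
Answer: 2255647067/1143485 ≈ 1972.6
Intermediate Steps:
N(P, V) = -18*V/(-7 + V + 2*P) (N(P, V) = -9*(V + V)/(P + ((P + V) - 7)) = -9*2*V/(P + (-7 + P + V)) = -9*2*V/(-7 + V + 2*P) = -18*V/(-7 + V + 2*P))
(N(31, -41)/(-1173 + 290) + 431/(-1295)) + 1973 = ((-18*(-41)/(-7 - 41 + 2*31))/(-1173 + 290) + 431/(-1295)) + 1973 = (-18*(-41)/(-7 - 41 + 62)/(-883) + 431*(-1/1295)) + 1973 = (-18*(-41)/14*(-1/883) - 431/1295) + 1973 = (-18*(-41)*1/14*(-1/883) - 431/1295) + 1973 = ((369/7)*(-1/883) - 431/1295) + 1973 = (-369/6181 - 431/1295) + 1973 = -448838/1143485 + 1973 = 2255647067/1143485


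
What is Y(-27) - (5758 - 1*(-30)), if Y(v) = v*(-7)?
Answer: -5599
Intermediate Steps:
Y(v) = -7*v
Y(-27) - (5758 - 1*(-30)) = -7*(-27) - (5758 - 1*(-30)) = 189 - (5758 + 30) = 189 - 1*5788 = 189 - 5788 = -5599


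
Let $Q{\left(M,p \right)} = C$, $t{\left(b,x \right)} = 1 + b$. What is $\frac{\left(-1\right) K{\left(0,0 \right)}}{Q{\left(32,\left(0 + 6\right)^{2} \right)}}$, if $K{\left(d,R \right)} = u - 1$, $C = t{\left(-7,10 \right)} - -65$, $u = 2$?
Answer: $- \frac{1}{59} \approx -0.016949$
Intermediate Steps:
$C = 59$ ($C = \left(1 - 7\right) - -65 = -6 + 65 = 59$)
$Q{\left(M,p \right)} = 59$
$K{\left(d,R \right)} = 1$ ($K{\left(d,R \right)} = 2 - 1 = 1$)
$\frac{\left(-1\right) K{\left(0,0 \right)}}{Q{\left(32,\left(0 + 6\right)^{2} \right)}} = \frac{\left(-1\right) 1}{59} = \left(-1\right) \frac{1}{59} = - \frac{1}{59}$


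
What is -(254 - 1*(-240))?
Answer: -494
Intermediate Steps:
-(254 - 1*(-240)) = -(254 + 240) = -1*494 = -494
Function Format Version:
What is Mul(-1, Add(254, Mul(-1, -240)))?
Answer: -494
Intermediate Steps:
Mul(-1, Add(254, Mul(-1, -240))) = Mul(-1, Add(254, 240)) = Mul(-1, 494) = -494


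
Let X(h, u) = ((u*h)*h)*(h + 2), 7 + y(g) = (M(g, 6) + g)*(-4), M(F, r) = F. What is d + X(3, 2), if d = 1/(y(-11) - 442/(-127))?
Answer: 965737/10729 ≈ 90.012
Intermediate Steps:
y(g) = -7 - 8*g (y(g) = -7 + (g + g)*(-4) = -7 + (2*g)*(-4) = -7 - 8*g)
X(h, u) = u*h²*(2 + h) (X(h, u) = ((h*u)*h)*(2 + h) = (u*h²)*(2 + h) = u*h²*(2 + h))
d = 127/10729 (d = 1/((-7 - 8*(-11)) - 442/(-127)) = 1/((-7 + 88) - 442*(-1/127)) = 1/(81 + 442/127) = 1/(10729/127) = 127/10729 ≈ 0.011837)
d + X(3, 2) = 127/10729 + 2*3²*(2 + 3) = 127/10729 + 2*9*5 = 127/10729 + 90 = 965737/10729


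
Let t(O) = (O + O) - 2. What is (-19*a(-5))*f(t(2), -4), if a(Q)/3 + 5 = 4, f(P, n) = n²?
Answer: 912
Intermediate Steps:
t(O) = -2 + 2*O (t(O) = 2*O - 2 = -2 + 2*O)
a(Q) = -3 (a(Q) = -15 + 3*4 = -15 + 12 = -3)
(-19*a(-5))*f(t(2), -4) = -19*(-3)*(-4)² = 57*16 = 912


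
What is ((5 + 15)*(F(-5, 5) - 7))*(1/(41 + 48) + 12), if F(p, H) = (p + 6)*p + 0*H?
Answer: -256560/89 ≈ -2882.7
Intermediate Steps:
F(p, H) = p*(6 + p) (F(p, H) = (6 + p)*p + 0 = p*(6 + p) + 0 = p*(6 + p))
((5 + 15)*(F(-5, 5) - 7))*(1/(41 + 48) + 12) = ((5 + 15)*(-5*(6 - 5) - 7))*(1/(41 + 48) + 12) = (20*(-5*1 - 7))*(1/89 + 12) = (20*(-5 - 7))*(1/89 + 12) = (20*(-12))*(1069/89) = -240*1069/89 = -256560/89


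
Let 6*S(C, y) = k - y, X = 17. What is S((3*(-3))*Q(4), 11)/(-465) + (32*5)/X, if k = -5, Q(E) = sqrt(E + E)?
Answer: 223336/23715 ≈ 9.4175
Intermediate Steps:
Q(E) = sqrt(2)*sqrt(E) (Q(E) = sqrt(2*E) = sqrt(2)*sqrt(E))
S(C, y) = -5/6 - y/6 (S(C, y) = (-5 - y)/6 = -5/6 - y/6)
S((3*(-3))*Q(4), 11)/(-465) + (32*5)/X = (-5/6 - 1/6*11)/(-465) + (32*5)/17 = (-5/6 - 11/6)*(-1/465) + 160*(1/17) = -8/3*(-1/465) + 160/17 = 8/1395 + 160/17 = 223336/23715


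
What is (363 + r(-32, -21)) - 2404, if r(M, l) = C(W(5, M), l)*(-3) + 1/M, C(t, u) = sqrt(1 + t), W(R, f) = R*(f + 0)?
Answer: -65313/32 - 3*I*sqrt(159) ≈ -2041.0 - 37.829*I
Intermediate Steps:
W(R, f) = R*f
r(M, l) = 1/M - 3*sqrt(1 + 5*M) (r(M, l) = sqrt(1 + 5*M)*(-3) + 1/M = -3*sqrt(1 + 5*M) + 1/M = 1/M - 3*sqrt(1 + 5*M))
(363 + r(-32, -21)) - 2404 = (363 + (1/(-32) - 3*sqrt(1 + 5*(-32)))) - 2404 = (363 + (-1/32 - 3*sqrt(1 - 160))) - 2404 = (363 + (-1/32 - 3*I*sqrt(159))) - 2404 = (11615/32 - 3*I*sqrt(159)) - 2404 = -65313/32 - 3*I*sqrt(159)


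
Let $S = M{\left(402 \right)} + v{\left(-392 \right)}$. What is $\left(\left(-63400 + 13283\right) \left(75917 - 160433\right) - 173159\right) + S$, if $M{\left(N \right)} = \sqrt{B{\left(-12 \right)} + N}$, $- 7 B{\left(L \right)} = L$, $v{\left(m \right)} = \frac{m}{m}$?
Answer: $4235515214 + \frac{3 \sqrt{2198}}{7} \approx 4.2355 \cdot 10^{9}$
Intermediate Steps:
$v{\left(m \right)} = 1$
$B{\left(L \right)} = - \frac{L}{7}$
$M{\left(N \right)} = \sqrt{\frac{12}{7} + N}$ ($M{\left(N \right)} = \sqrt{\left(- \frac{1}{7}\right) \left(-12\right) + N} = \sqrt{\frac{12}{7} + N}$)
$S = 1 + \frac{3 \sqrt{2198}}{7}$ ($S = \frac{\sqrt{84 + 49 \cdot 402}}{7} + 1 = \frac{\sqrt{84 + 19698}}{7} + 1 = \frac{\sqrt{19782}}{7} + 1 = \frac{3 \sqrt{2198}}{7} + 1 = 1 + \frac{3 \sqrt{2198}}{7} \approx 21.093$)
$\left(\left(-63400 + 13283\right) \left(75917 - 160433\right) - 173159\right) + S = \left(\left(-63400 + 13283\right) \left(75917 - 160433\right) - 173159\right) + \left(1 + \frac{3 \sqrt{2198}}{7}\right) = \left(\left(-50117\right) \left(-84516\right) - 173159\right) + \left(1 + \frac{3 \sqrt{2198}}{7}\right) = \left(4235688372 - 173159\right) + \left(1 + \frac{3 \sqrt{2198}}{7}\right) = 4235515213 + \left(1 + \frac{3 \sqrt{2198}}{7}\right) = 4235515214 + \frac{3 \sqrt{2198}}{7}$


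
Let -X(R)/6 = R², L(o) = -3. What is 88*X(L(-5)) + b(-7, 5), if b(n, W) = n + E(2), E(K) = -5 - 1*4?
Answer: -4768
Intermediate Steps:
X(R) = -6*R²
E(K) = -9 (E(K) = -5 - 4 = -9)
b(n, W) = -9 + n (b(n, W) = n - 9 = -9 + n)
88*X(L(-5)) + b(-7, 5) = 88*(-6*(-3)²) + (-9 - 7) = 88*(-6*9) - 16 = 88*(-54) - 16 = -4752 - 16 = -4768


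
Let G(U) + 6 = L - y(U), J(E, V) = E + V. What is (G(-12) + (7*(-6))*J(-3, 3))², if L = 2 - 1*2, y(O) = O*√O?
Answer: -1692 - 288*I*√3 ≈ -1692.0 - 498.83*I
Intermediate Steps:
y(O) = O^(3/2)
L = 0 (L = 2 - 2 = 0)
G(U) = -6 - U^(3/2) (G(U) = -6 + (0 - U^(3/2)) = -6 - U^(3/2))
(G(-12) + (7*(-6))*J(-3, 3))² = ((-6 - (-12)^(3/2)) + (7*(-6))*(-3 + 3))² = ((-6 - (-24)*I*√3) - 42*0)² = ((-6 + 24*I*√3) + 0)² = (-6 + 24*I*√3)²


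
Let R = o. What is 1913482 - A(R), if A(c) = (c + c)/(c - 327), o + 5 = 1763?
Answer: 912729742/477 ≈ 1.9135e+6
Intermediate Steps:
o = 1758 (o = -5 + 1763 = 1758)
R = 1758
A(c) = 2*c/(-327 + c) (A(c) = (2*c)/(-327 + c) = 2*c/(-327 + c))
1913482 - A(R) = 1913482 - 2*1758/(-327 + 1758) = 1913482 - 2*1758/1431 = 1913482 - 1*1172/477 = 1913482 - 1172/477 = 912729742/477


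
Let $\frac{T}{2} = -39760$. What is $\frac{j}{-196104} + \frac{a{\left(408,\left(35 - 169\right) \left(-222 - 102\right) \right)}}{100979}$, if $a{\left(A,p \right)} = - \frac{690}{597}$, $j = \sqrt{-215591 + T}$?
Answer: $- \frac{230}{20094821} - \frac{i \sqrt{295111}}{196104} \approx -1.1446 \cdot 10^{-5} - 0.0027702 i$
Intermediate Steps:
$T = -79520$ ($T = 2 \left(-39760\right) = -79520$)
$j = i \sqrt{295111}$ ($j = \sqrt{-215591 - 79520} = \sqrt{-295111} = i \sqrt{295111} \approx 543.24 i$)
$a{\left(A,p \right)} = - \frac{230}{199}$ ($a{\left(A,p \right)} = \left(-690\right) \frac{1}{597} = - \frac{230}{199}$)
$\frac{j}{-196104} + \frac{a{\left(408,\left(35 - 169\right) \left(-222 - 102\right) \right)}}{100979} = \frac{i \sqrt{295111}}{-196104} - \frac{230}{199 \cdot 100979} = i \sqrt{295111} \left(- \frac{1}{196104}\right) - \frac{230}{20094821} = - \frac{i \sqrt{295111}}{196104} - \frac{230}{20094821} = - \frac{230}{20094821} - \frac{i \sqrt{295111}}{196104}$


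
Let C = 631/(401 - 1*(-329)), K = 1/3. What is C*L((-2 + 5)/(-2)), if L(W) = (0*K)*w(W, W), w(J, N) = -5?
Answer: 0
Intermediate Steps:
K = ⅓ ≈ 0.33333
L(W) = 0 (L(W) = (0*(⅓))*(-5) = 0*(-5) = 0)
C = 631/730 (C = 631/(401 + 329) = 631/730 ≈ 0.86438)
C*L((-2 + 5)/(-2)) = (631/730)*0 = 0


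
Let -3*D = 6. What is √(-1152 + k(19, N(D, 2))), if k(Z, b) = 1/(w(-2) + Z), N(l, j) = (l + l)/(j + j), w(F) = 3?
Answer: I*√557546/22 ≈ 33.94*I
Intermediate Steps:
D = -2 (D = -⅓*6 = -2)
N(l, j) = l/j (N(l, j) = (2*l)/((2*j)) = (2*l)*(1/(2*j)) = l/j)
k(Z, b) = 1/(3 + Z)
√(-1152 + k(19, N(D, 2))) = √(-1152 + 1/(3 + 19)) = √(-1152 + 1/22) = √(-25343/22) = I*√557546/22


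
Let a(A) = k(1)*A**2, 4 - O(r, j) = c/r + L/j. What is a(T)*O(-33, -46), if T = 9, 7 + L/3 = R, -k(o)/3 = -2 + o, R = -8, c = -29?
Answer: 263493/506 ≈ 520.74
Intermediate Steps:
k(o) = 6 - 3*o (k(o) = -3*(-2 + o) = 6 - 3*o)
L = -45 (L = -21 + 3*(-8) = -21 - 24 = -45)
O(r, j) = 4 + 29/r + 45/j (O(r, j) = 4 - (-29/r - 45/j) = 4 - (-45/j - 29/r) = 4 + (29/r + 45/j) = 4 + 29/r + 45/j)
a(A) = 3*A**2 (a(A) = (6 - 3*1)*A**2 = (6 - 3)*A**2 = 3*A**2)
a(T)*O(-33, -46) = (3*9**2)*(4 + 29/(-33) + 45/(-46)) = (3*81)*(4 + 29*(-1/33) + 45*(-1/46)) = 243*(4 - 29/33 - 45/46) = 243*(3253/1518) = 263493/506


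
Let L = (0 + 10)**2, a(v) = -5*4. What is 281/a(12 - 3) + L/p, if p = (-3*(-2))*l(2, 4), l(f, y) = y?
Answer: -593/60 ≈ -9.8833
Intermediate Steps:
a(v) = -20
p = 24 (p = -3*(-2)*4 = 6*4 = 24)
L = 100 (L = 10**2 = 100)
281/a(12 - 3) + L/p = 281/(-20) + 100/24 = 281*(-1/20) + 100*(1/24) = -281/20 + 25/6 = -593/60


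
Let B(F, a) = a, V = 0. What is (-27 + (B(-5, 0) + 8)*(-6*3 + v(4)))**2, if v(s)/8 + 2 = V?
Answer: 89401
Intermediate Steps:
v(s) = -16 (v(s) = -16 + 8*0 = -16 + 0 = -16)
(-27 + (B(-5, 0) + 8)*(-6*3 + v(4)))**2 = (-27 + (0 + 8)*(-6*3 - 16))**2 = (-27 + 8*(-18 - 16))**2 = (-27 + 8*(-34))**2 = (-27 - 272)**2 = (-299)**2 = 89401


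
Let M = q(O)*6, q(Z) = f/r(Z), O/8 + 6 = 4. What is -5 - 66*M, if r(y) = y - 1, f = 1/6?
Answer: -19/17 ≈ -1.1176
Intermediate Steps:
O = -16 (O = -48 + 8*4 = -48 + 32 = -16)
f = ⅙ ≈ 0.16667
r(y) = -1 + y
q(Z) = 1/(6*(-1 + Z))
M = -1/17 (M = (1/(6*(-1 - 16)))*6 = ((⅙)/(-17))*6 = ((⅙)*(-1/17))*6 = -1/102*6 = -1/17 ≈ -0.058824)
-5 - 66*M = -5 - 66*(-1/17) = -5 + 66/17 = -19/17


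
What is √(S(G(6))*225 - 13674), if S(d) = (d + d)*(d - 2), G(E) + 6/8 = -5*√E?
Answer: √(876066 + 126000*√6)/4 ≈ 272.11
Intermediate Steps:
G(E) = -¾ - 5*√E
S(d) = 2*d*(-2 + d) (S(d) = (2*d)*(-2 + d) = 2*d*(-2 + d))
√(S(G(6))*225 - 13674) = √((2*(-¾ - 5*√6)*(-2 + (-¾ - 5*√6)))*225 - 13674) = √((2*(-¾ - 5*√6)*(-11/4 - 5*√6))*225 - 13674) = √((2*(-11/4 - 5*√6)*(-¾ - 5*√6))*225 - 13674) = √(450*(-11/4 - 5*√6)*(-¾ - 5*√6) - 13674) = √(-13674 + 450*(-11/4 - 5*√6)*(-¾ - 5*√6))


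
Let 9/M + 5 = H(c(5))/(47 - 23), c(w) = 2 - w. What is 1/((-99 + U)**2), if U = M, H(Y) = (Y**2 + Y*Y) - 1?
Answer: 10609/108430569 ≈ 9.7841e-5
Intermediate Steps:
H(Y) = -1 + 2*Y**2 (H(Y) = (Y**2 + Y**2) - 1 = 2*Y**2 - 1 = -1 + 2*Y**2)
M = -216/103 (M = 9/(-5 + (-1 + 2*(2 - 1*5)**2)/(47 - 23)) = 9/(-5 + (-1 + 2*(2 - 5)**2)/24) = 9/(-5 + (-1 + 2*(-3)**2)/24) = 9/(-5 + (-1 + 2*9)/24) = 9/(-5 + (-1 + 18)/24) = 9/(-5 + (1/24)*17) = 9/(-5 + 17/24) = 9/(-103/24) = 9*(-24/103) = -216/103 ≈ -2.0971)
U = -216/103 ≈ -2.0971
1/((-99 + U)**2) = 1/((-99 - 216/103)**2) = 1/((-10413/103)**2) = 1/(108430569/10609) = 10609/108430569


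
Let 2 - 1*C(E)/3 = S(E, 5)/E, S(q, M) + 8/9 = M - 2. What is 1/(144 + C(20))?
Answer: 60/8981 ≈ 0.0066808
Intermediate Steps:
S(q, M) = -26/9 + M (S(q, M) = -8/9 + (M - 2) = -8/9 + (-2 + M) = -26/9 + M)
C(E) = 6 - 19/(3*E) (C(E) = 6 - 3*(-26/9 + 5)/E = 6 - 19/(3*E))
1/(144 + C(20)) = 1/(144 + (6 - 19/3/20)) = 1/(144 + (6 - 19/3*1/20)) = 1/(144 + (6 - 19/60)) = 1/(144 + 341/60) = 1/(8981/60) = 60/8981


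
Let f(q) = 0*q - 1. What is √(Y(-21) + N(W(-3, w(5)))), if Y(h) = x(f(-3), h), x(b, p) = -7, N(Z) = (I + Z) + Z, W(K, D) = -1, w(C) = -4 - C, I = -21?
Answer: I*√30 ≈ 5.4772*I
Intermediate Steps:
N(Z) = -21 + 2*Z (N(Z) = (-21 + Z) + Z = -21 + 2*Z)
f(q) = -1 (f(q) = 0 - 1 = -1)
Y(h) = -7
√(Y(-21) + N(W(-3, w(5)))) = √(-7 + (-21 + 2*(-1))) = √(-7 + (-21 - 2)) = √(-7 - 23) = √(-30) = I*√30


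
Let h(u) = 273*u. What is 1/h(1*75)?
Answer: 1/20475 ≈ 4.8840e-5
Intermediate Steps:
1/h(1*75) = 1/(273*(1*75)) = 1/(273*75) = 1/20475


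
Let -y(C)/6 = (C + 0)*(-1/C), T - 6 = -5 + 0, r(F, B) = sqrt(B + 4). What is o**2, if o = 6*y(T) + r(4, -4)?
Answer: 1296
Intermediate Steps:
r(F, B) = sqrt(4 + B)
T = 1 (T = 6 + (-5 + 0) = 6 - 5 = 1)
y(C) = 6 (y(C) = -6*(C + 0)*(-1/C) = -6*C*(-1/C) = -6*(-1) = 6)
o = 36 (o = 6*6 + sqrt(4 - 4) = 36 + sqrt(0) = 36 + 0 = 36)
o**2 = 36**2 = 1296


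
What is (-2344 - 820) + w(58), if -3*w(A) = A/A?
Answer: -9493/3 ≈ -3164.3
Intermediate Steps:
w(A) = -⅓ (w(A) = -A/(3*A) = -⅓*1 = -⅓)
(-2344 - 820) + w(58) = (-2344 - 820) - ⅓ = -3164 - ⅓ = -9493/3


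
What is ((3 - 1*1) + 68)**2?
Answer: 4900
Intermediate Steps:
((3 - 1*1) + 68)**2 = ((3 - 1) + 68)**2 = (2 + 68)**2 = 70**2 = 4900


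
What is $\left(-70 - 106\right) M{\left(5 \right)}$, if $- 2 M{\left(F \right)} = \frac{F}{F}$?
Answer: $88$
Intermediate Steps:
$M{\left(F \right)} = - \frac{1}{2}$ ($M{\left(F \right)} = - \frac{F \frac{1}{F}}{2} = \left(- \frac{1}{2}\right) 1 = - \frac{1}{2}$)
$\left(-70 - 106\right) M{\left(5 \right)} = \left(-70 - 106\right) \left(- \frac{1}{2}\right) = \left(-176\right) \left(- \frac{1}{2}\right) = 88$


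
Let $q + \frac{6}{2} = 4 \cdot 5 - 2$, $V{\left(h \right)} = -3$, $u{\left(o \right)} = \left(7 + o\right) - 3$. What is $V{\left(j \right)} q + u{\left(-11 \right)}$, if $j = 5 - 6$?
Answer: $-52$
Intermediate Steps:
$u{\left(o \right)} = 4 + o$
$j = -1$
$q = 15$ ($q = -3 + \left(4 \cdot 5 - 2\right) = -3 + \left(20 - 2\right) = -3 + 18 = 15$)
$V{\left(j \right)} q + u{\left(-11 \right)} = \left(-3\right) 15 + \left(4 - 11\right) = -45 - 7 = -52$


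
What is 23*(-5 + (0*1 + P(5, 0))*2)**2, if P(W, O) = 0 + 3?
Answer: 23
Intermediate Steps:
P(W, O) = 3
23*(-5 + (0*1 + P(5, 0))*2)**2 = 23*(-5 + (0*1 + 3)*2)**2 = 23*(-5 + (0 + 3)*2)**2 = 23*(-5 + 3*2)**2 = 23*(-5 + 6)**2 = 23*1**2 = 23*1 = 23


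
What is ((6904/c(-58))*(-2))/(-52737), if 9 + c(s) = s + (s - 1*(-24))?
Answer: -13808/5326437 ≈ -0.0025924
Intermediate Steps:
c(s) = 15 + 2*s (c(s) = -9 + (s + (s - 1*(-24))) = -9 + (s + (s + 24)) = -9 + (s + (24 + s)) = -9 + (24 + 2*s) = 15 + 2*s)
((6904/c(-58))*(-2))/(-52737) = ((6904/(15 + 2*(-58)))*(-2))/(-52737) = ((6904/(15 - 116))*(-2))*(-1/52737) = ((6904/(-101))*(-2))*(-1/52737) = ((6904*(-1/101))*(-2))*(-1/52737) = -6904/101*(-2)*(-1/52737) = (13808/101)*(-1/52737) = -13808/5326437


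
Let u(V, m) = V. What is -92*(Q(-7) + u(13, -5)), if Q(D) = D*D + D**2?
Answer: -10212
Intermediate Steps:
Q(D) = 2*D**2 (Q(D) = D**2 + D**2 = 2*D**2)
-92*(Q(-7) + u(13, -5)) = -92*(2*(-7)**2 + 13) = -92*(2*49 + 13) = -92*(98 + 13) = -92*111 = -10212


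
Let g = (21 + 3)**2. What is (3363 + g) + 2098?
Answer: 6037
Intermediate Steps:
g = 576 (g = 24**2 = 576)
(3363 + g) + 2098 = (3363 + 576) + 2098 = 3939 + 2098 = 6037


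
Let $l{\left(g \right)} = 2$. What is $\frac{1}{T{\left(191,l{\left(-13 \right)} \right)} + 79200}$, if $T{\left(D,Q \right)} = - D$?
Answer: $\frac{1}{79009} \approx 1.2657 \cdot 10^{-5}$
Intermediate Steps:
$\frac{1}{T{\left(191,l{\left(-13 \right)} \right)} + 79200} = \frac{1}{\left(-1\right) 191 + 79200} = \frac{1}{-191 + 79200} = \frac{1}{79009}$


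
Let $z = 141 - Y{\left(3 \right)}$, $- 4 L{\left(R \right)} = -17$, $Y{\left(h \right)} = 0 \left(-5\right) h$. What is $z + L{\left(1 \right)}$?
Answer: $\frac{581}{4} \approx 145.25$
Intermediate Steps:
$Y{\left(h \right)} = 0$ ($Y{\left(h \right)} = 0 h = 0$)
$L{\left(R \right)} = \frac{17}{4}$ ($L{\left(R \right)} = \left(- \frac{1}{4}\right) \left(-17\right) = \frac{17}{4}$)
$z = 141$ ($z = 141 - 0 = 141 + 0 = 141$)
$z + L{\left(1 \right)} = 141 + \frac{17}{4} = \frac{581}{4}$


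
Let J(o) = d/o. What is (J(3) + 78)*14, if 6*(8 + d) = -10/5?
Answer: 9478/9 ≈ 1053.1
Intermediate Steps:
d = -25/3 (d = -8 + (-10/5)/6 = -8 + (-10*⅕)/6 = -8 + (⅙)*(-2) = -8 - ⅓ = -25/3 ≈ -8.3333)
J(o) = -25/(3*o)
(J(3) + 78)*14 = (-25/3/3 + 78)*14 = (-25/3*⅓ + 78)*14 = (-25/9 + 78)*14 = (677/9)*14 = 9478/9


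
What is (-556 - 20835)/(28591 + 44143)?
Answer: -21391/72734 ≈ -0.29410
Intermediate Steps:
(-556 - 20835)/(28591 + 44143) = -21391/72734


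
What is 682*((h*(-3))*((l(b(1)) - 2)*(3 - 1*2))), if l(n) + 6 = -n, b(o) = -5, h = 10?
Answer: 61380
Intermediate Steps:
l(n) = -6 - n
682*((h*(-3))*((l(b(1)) - 2)*(3 - 1*2))) = 682*((10*(-3))*(((-6 - 1*(-5)) - 2)*(3 - 1*2))) = 682*(-30*((-6 + 5) - 2)*(3 - 2)) = 682*(-30*(-1 - 2)) = 682*(-(-90)) = 682*(-30*(-3)) = 682*90 = 61380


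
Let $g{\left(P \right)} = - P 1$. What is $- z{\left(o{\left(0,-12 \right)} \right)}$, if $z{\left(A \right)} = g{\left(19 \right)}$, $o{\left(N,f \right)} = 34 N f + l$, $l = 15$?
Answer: $19$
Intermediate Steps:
$g{\left(P \right)} = - P$
$o{\left(N,f \right)} = 15 + 34 N f$ ($o{\left(N,f \right)} = 34 N f + 15 = 15 + 34 N f$)
$z{\left(A \right)} = -19$ ($z{\left(A \right)} = \left(-1\right) 19 = -19$)
$- z{\left(o{\left(0,-12 \right)} \right)} = \left(-1\right) \left(-19\right) = 19$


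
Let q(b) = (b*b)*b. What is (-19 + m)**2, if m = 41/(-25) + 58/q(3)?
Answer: 155800324/455625 ≈ 341.95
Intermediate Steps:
q(b) = b**3 (q(b) = b**2*b = b**3)
m = 343/675 (m = 41/(-25) + 58/(3**3) = 41*(-1/25) + 58/27 = -41/25 + 58*(1/27) = -41/25 + 58/27 = 343/675 ≈ 0.50815)
(-19 + m)**2 = (-19 + 343/675)**2 = (-12482/675)**2 = 155800324/455625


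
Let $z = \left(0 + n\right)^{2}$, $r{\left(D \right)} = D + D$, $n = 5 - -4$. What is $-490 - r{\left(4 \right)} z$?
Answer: $-1138$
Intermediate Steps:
$n = 9$ ($n = 5 + 4 = 9$)
$r{\left(D \right)} = 2 D$
$z = 81$ ($z = \left(0 + 9\right)^{2} = 9^{2} = 81$)
$-490 - r{\left(4 \right)} z = -490 - 2 \cdot 4 \cdot 81 = -490 - 8 \cdot 81 = -490 - 648 = -1138$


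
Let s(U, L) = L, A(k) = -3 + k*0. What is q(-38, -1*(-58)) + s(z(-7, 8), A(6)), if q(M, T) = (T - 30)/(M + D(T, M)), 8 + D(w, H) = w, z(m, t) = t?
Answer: -2/3 ≈ -0.66667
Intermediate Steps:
D(w, H) = -8 + w
A(k) = -3 (A(k) = -3 + 0 = -3)
q(M, T) = (-30 + T)/(-8 + M + T) (q(M, T) = (T - 30)/(M + (-8 + T)) = (-30 + T)/(-8 + M + T))
q(-38, -1*(-58)) + s(z(-7, 8), A(6)) = (-30 - 1*(-58))/(-8 - 38 - 1*(-58)) - 3 = (-30 + 58)/(-8 - 38 + 58) - 3 = 28/12 - 3 = (1/12)*28 - 3 = 7/3 - 3 = -2/3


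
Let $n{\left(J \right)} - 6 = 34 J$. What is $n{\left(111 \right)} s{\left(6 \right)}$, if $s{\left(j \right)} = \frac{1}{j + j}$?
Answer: $315$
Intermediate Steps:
$n{\left(J \right)} = 6 + 34 J$
$s{\left(j \right)} = \frac{1}{2 j}$
$n{\left(111 \right)} s{\left(6 \right)} = \left(6 + 34 \cdot 111\right) \frac{1}{2 \cdot 6} = \left(6 + 3774\right) \frac{1}{2} \cdot \frac{1}{6} = 3780 \cdot \frac{1}{12} = 315$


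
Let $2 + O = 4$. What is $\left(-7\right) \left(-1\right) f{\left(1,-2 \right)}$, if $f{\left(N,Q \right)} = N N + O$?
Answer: $21$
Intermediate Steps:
$O = 2$ ($O = -2 + 4 = 2$)
$f{\left(N,Q \right)} = 2 + N^{2}$ ($f{\left(N,Q \right)} = N N + 2 = N^{2} + 2 = 2 + N^{2}$)
$\left(-7\right) \left(-1\right) f{\left(1,-2 \right)} = \left(-7\right) \left(-1\right) \left(2 + 1^{2}\right) = 7 \left(2 + 1\right) = 7 \cdot 3 = 21$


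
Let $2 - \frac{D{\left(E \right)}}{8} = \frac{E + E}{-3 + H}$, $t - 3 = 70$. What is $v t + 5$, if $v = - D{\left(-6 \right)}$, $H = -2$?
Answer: $\frac{1193}{5} \approx 238.6$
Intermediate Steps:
$t = 73$ ($t = 3 + 70 = 73$)
$D{\left(E \right)} = 16 + \frac{16 E}{5}$ ($D{\left(E \right)} = 16 - 8 \frac{E + E}{-3 - 2} = 16 - 8 \frac{2 E}{-5} = 16 - 8 \cdot 2 E \left(- \frac{1}{5}\right) = 16 - 8 \left(- \frac{2 E}{5}\right) = 16 + \frac{16 E}{5}$)
$v = \frac{16}{5}$ ($v = - (16 + \frac{16}{5} \left(-6\right)) = - (16 - \frac{96}{5}) = \left(-1\right) \left(- \frac{16}{5}\right) = \frac{16}{5} \approx 3.2$)
$v t + 5 = \frac{16}{5} \cdot 73 + 5 = \frac{1168}{5} + 5 = \frac{1193}{5}$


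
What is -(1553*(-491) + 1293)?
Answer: 761230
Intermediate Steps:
-(1553*(-491) + 1293) = -(-762523 + 1293) = -1*(-761230) = 761230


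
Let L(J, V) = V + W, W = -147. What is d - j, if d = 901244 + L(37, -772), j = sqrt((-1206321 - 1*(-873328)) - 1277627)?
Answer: 900325 - 2*I*sqrt(402655) ≈ 9.0033e+5 - 1269.1*I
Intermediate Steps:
L(J, V) = -147 + V (L(J, V) = V - 147 = -147 + V)
j = 2*I*sqrt(402655) (j = sqrt((-1206321 + 873328) - 1277627) = sqrt(-332993 - 1277627) = sqrt(-1610620) = 2*I*sqrt(402655) ≈ 1269.1*I)
d = 900325 (d = 901244 + (-147 - 772) = 901244 - 919 = 900325)
d - j = 900325 - 2*I*sqrt(402655)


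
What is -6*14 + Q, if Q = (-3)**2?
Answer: -75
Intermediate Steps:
Q = 9
-6*14 + Q = -6*14 + 9 = -84 + 9 = -75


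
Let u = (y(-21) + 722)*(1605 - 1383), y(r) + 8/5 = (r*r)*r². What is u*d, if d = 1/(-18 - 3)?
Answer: -72224518/35 ≈ -2.0636e+6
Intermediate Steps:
d = -1/21 (d = 1/(-21) = -1/21 ≈ -0.047619)
y(r) = -8/5 + r⁴ (y(r) = -8/5 + (r*r)*r² = -8/5 + r²*r² = -8/5 + r⁴)
u = 216673554/5 (u = ((-8/5 + (-21)⁴) + 722)*(1605 - 1383) = ((-8/5 + 194481) + 722)*222 = (972397/5 + 722)*222 = (976007/5)*222 = 216673554/5 ≈ 4.3335e+7)
u*d = (216673554/5)*(-1/21) = -72224518/35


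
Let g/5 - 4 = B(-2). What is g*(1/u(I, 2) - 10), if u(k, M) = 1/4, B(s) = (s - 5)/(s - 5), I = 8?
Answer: -150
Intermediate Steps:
B(s) = 1 (B(s) = (-5 + s)/(-5 + s) = 1)
u(k, M) = ¼
g = 25 (g = 20 + 5*1 = 20 + 5 = 25)
g*(1/u(I, 2) - 10) = 25*(1/(¼) - 10) = 25*(4 - 10) = 25*(-6) = -150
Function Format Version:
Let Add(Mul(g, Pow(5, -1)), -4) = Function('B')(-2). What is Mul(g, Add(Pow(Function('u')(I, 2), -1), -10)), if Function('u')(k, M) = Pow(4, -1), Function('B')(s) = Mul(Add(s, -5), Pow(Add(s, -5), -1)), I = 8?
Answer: -150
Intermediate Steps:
Function('B')(s) = 1 (Function('B')(s) = Mul(Add(-5, s), Pow(Add(-5, s), -1)) = 1)
Function('u')(k, M) = Rational(1, 4)
g = 25 (g = Add(20, Mul(5, 1)) = Add(20, 5) = 25)
Mul(g, Add(Pow(Function('u')(I, 2), -1), -10)) = Mul(25, Add(Pow(Rational(1, 4), -1), -10)) = Mul(25, Add(4, -10)) = Mul(25, -6) = -150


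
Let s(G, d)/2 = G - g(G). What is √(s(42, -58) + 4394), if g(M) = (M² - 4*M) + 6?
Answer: 7*√26 ≈ 35.693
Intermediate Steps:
g(M) = 6 + M² - 4*M
s(G, d) = -12 - 2*G² + 10*G (s(G, d) = 2*(G - (6 + G² - 4*G)) = 2*(G + (-6 - G² + 4*G)) = 2*(-6 - G² + 5*G) = -12 - 2*G² + 10*G)
√(s(42, -58) + 4394) = √((-12 - 2*42² + 10*42) + 4394) = √((-12 - 2*1764 + 420) + 4394) = √((-12 - 3528 + 420) + 4394) = √(-3120 + 4394) = √1274 = 7*√26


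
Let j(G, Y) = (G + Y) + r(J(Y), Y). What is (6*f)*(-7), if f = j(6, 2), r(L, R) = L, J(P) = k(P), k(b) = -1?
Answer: -294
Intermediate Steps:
J(P) = -1
j(G, Y) = -1 + G + Y (j(G, Y) = (G + Y) - 1 = -1 + G + Y)
f = 7 (f = -1 + 6 + 2 = 7)
(6*f)*(-7) = (6*7)*(-7) = 42*(-7) = -294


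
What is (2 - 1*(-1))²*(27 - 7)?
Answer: 180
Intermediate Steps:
(2 - 1*(-1))²*(27 - 7) = (2 + 1)²*20 = 3²*20 = 9*20 = 180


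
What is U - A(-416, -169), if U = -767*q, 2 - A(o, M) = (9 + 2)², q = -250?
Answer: 191869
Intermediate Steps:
A(o, M) = -119 (A(o, M) = 2 - (9 + 2)² = 2 - 1*11² = 2 - 1*121 = 2 - 121 = -119)
U = 191750 (U = -767*(-250) = 191750)
U - A(-416, -169) = 191750 - 1*(-119) = 191750 + 119 = 191869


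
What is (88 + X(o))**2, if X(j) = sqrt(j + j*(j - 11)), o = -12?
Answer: 8008 + 352*sqrt(66) ≈ 10868.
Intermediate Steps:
X(j) = sqrt(j + j*(-11 + j))
(88 + X(o))**2 = (88 + sqrt(-12*(-10 - 12)))**2 = (88 + sqrt(-12*(-22)))**2 = (88 + sqrt(264))**2 = (88 + 2*sqrt(66))**2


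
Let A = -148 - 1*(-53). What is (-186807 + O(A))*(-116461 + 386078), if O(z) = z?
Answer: -50391956534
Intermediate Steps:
A = -95 (A = -148 + 53 = -95)
(-186807 + O(A))*(-116461 + 386078) = (-186807 - 95)*(-116461 + 386078) = -186902*269617 = -50391956534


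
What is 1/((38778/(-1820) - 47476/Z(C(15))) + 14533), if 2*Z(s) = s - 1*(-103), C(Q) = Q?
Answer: 53690/735929659 ≈ 7.2955e-5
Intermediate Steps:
Z(s) = 103/2 + s/2 (Z(s) = (s - 1*(-103))/2 = (s + 103)/2 = (103 + s)/2 = 103/2 + s/2)
1/((38778/(-1820) - 47476/Z(C(15))) + 14533) = 1/((38778/(-1820) - 47476/(103/2 + (½)*15)) + 14533) = 1/((38778*(-1/1820) - 47476/(103/2 + 15/2)) + 14533) = 1/((-19389/910 - 47476/59) + 14533) = 1/(-44347111/53690 + 14533) = 1/(735929659/53690) = 53690/735929659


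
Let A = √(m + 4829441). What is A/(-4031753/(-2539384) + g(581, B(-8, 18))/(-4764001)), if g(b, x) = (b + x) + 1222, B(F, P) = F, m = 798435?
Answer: 24195255830768*√1406969/19202717129473 ≈ 1494.5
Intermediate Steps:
g(b, x) = 1222 + b + x
A = 2*√1406969 (A = √(798435 + 4829441) = √5627876 = 2*√1406969 ≈ 2372.3)
A/(-4031753/(-2539384) + g(581, B(-8, 18))/(-4764001)) = (2*√1406969)/(-4031753/(-2539384) + (1222 + 581 - 8)/(-4764001)) = (2*√1406969)/(-4031753*(-1/2539384) + 1795*(-1/4764001)) = (2*√1406969)/(4031753/2539384 - 1795/4764001) = (2*√1406969)/(19202717129473/12097627915384) = (2*√1406969)*(12097627915384/19202717129473) = 24195255830768*√1406969/19202717129473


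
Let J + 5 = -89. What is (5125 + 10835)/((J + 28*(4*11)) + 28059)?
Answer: 2280/4171 ≈ 0.54663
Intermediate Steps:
J = -94 (J = -5 - 89 = -94)
(5125 + 10835)/((J + 28*(4*11)) + 28059) = (5125 + 10835)/((-94 + 28*(4*11)) + 28059) = 15960/((-94 + 28*44) + 28059) = 15960/((-94 + 1232) + 28059) = 15960/(1138 + 28059) = 15960/29197 = 15960*(1/29197) = 2280/4171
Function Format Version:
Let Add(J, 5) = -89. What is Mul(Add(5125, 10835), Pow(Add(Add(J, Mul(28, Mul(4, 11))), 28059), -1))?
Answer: Rational(2280, 4171) ≈ 0.54663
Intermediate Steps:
J = -94 (J = Add(-5, -89) = -94)
Mul(Add(5125, 10835), Pow(Add(Add(J, Mul(28, Mul(4, 11))), 28059), -1)) = Mul(Add(5125, 10835), Pow(Add(Add(-94, Mul(28, Mul(4, 11))), 28059), -1)) = Mul(15960, Pow(Add(Add(-94, Mul(28, 44)), 28059), -1)) = Mul(15960, Pow(Add(Add(-94, 1232), 28059), -1)) = Mul(15960, Pow(Add(1138, 28059), -1)) = Mul(15960, Pow(29197, -1)) = Mul(15960, Rational(1, 29197)) = Rational(2280, 4171)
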